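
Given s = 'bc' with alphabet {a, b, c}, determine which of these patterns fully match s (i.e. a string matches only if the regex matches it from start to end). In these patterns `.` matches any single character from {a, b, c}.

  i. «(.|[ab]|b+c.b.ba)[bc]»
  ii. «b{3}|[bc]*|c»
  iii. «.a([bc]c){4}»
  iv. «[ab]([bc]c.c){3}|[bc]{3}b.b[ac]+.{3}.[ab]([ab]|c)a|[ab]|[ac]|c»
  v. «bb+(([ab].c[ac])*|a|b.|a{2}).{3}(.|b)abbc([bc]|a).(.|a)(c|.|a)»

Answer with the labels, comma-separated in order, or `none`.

i → match
ii → match
iii → no match
iv → no match
v → no match — must start with 'bb'

i, ii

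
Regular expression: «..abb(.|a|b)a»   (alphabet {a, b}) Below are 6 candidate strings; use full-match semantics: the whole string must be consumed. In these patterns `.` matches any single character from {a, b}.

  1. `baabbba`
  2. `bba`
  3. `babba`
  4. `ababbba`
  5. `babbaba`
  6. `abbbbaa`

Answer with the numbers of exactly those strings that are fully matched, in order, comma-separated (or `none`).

1. `baabbba` → match
2. `bba` → no match
3. `babba` → no match
4. `ababbba` → match
5. `babbaba` → no match
6. `abbbbaa` → no match

1, 4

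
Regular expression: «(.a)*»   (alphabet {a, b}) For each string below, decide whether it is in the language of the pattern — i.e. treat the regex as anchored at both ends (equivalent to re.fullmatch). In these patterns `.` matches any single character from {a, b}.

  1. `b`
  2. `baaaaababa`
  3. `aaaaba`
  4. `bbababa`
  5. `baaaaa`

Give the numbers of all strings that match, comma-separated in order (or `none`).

1 → no match
2 → match
3 → match
4 → no match
5 → match

2, 3, 5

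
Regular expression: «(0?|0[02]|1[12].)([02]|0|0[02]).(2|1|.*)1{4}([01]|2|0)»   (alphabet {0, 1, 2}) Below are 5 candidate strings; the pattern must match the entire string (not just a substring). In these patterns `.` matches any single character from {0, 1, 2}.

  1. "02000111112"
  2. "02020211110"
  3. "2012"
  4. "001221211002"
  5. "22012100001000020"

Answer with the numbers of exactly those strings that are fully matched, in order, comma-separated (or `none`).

1 → match
2 → match
3 → no match
4 → no match
5 → no match

1, 2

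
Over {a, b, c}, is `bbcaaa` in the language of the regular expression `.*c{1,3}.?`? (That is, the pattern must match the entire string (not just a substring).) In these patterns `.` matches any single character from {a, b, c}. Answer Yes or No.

No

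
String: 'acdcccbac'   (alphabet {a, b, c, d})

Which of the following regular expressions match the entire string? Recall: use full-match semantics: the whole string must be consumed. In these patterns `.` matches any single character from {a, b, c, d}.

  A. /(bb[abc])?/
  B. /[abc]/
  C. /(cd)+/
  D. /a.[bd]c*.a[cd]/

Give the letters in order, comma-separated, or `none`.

D

A → no match
B → no match
C → no match — must start with 'cd'
D → match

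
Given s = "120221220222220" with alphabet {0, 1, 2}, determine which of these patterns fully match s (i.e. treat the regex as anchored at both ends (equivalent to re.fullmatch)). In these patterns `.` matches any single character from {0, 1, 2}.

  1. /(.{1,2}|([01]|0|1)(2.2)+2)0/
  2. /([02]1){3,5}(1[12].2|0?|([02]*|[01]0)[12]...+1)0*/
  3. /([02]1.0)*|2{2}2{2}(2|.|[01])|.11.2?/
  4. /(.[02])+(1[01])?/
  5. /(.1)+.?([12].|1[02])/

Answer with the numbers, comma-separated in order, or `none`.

1 → match
2 → no match
3 → no match
4 → no match
5 → no match

1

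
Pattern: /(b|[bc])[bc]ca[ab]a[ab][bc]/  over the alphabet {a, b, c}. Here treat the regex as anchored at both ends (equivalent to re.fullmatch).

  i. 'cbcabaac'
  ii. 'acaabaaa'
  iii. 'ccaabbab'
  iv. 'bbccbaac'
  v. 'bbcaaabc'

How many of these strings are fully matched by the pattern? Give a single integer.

2

i → match
ii → no match
iii → no match
iv → no match
v → match
Total matched: 2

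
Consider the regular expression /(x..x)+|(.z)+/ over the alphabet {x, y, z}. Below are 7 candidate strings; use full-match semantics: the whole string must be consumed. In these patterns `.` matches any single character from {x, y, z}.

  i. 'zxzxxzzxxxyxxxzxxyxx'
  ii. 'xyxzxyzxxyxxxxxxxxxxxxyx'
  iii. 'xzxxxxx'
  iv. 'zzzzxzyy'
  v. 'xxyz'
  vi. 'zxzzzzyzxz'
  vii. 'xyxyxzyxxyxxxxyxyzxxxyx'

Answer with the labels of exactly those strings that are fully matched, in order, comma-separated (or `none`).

i → no match
ii → no match
iii → no match
iv → no match
v → no match
vi → no match
vii → no match

none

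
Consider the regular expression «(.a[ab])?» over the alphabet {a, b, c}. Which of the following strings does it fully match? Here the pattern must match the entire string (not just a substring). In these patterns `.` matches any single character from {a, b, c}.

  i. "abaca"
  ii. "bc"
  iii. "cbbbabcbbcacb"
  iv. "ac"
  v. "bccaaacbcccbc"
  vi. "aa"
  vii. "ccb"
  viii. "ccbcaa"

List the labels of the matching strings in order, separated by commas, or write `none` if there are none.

i → no match
ii → no match
iii → no match
iv → no match
v → no match
vi → no match
vii → no match
viii → no match

none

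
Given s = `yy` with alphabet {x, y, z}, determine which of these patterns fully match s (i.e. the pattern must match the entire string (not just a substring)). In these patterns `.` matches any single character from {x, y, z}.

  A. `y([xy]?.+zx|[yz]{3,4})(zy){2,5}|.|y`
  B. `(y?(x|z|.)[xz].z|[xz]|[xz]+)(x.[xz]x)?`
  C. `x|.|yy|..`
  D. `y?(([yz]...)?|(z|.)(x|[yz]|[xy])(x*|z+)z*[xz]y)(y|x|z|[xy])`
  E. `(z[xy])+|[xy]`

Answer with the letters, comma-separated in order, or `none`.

A → no match
B → no match
C → match
D → match
E → no match

C, D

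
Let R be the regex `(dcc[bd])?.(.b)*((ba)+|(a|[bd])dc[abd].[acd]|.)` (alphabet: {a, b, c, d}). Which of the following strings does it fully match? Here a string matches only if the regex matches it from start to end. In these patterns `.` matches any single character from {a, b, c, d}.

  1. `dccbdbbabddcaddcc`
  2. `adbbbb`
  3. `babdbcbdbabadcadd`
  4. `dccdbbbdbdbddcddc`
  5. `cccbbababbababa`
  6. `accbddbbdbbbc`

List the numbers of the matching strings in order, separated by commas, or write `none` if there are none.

2, 3, 4

1 → no match
2 → match
3 → match
4 → match
5 → no match
6 → no match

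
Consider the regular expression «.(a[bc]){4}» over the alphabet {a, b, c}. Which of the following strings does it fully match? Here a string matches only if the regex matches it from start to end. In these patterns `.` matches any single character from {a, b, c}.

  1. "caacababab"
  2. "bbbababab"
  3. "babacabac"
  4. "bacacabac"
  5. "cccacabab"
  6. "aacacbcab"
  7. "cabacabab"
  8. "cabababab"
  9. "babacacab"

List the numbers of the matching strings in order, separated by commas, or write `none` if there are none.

1 → no match
2 → no match
3 → match
4 → match
5 → no match
6 → no match
7 → match
8 → match
9 → match

3, 4, 7, 8, 9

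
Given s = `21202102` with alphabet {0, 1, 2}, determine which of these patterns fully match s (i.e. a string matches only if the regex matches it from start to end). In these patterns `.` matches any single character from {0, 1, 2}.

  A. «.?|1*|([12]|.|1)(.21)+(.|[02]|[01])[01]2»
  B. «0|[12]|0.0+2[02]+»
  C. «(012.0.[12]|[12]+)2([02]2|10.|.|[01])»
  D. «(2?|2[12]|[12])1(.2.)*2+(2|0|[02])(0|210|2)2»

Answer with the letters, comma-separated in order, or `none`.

D

A → no match
B → no match
C → no match
D → match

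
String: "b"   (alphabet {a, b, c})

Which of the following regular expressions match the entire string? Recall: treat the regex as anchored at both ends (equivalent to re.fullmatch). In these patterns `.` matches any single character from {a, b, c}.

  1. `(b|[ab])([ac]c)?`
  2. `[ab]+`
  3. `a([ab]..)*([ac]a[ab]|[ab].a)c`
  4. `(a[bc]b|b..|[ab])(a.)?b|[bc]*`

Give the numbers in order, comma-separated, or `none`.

1, 2, 4

1 → match
2 → match
3 → no match — must start with "a"
4 → match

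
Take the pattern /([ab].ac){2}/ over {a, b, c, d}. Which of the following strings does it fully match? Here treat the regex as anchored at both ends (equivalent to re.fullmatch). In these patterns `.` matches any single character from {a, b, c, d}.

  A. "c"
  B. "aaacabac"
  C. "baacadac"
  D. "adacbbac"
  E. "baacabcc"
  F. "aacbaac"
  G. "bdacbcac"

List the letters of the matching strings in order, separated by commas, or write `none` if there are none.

A → no match — must end with "ac"
B → match
C → match
D → match
E → no match — must end with "ac"
F → no match
G → match

B, C, D, G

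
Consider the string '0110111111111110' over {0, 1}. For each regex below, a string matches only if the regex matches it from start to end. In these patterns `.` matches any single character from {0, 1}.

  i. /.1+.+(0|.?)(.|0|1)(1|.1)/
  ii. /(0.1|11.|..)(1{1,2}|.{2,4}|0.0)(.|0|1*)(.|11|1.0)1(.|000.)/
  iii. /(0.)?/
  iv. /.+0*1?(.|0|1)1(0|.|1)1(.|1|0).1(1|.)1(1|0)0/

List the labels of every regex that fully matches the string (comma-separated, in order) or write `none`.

ii, iv

i → no match — must end with '1'
ii → match
iii → no match
iv → match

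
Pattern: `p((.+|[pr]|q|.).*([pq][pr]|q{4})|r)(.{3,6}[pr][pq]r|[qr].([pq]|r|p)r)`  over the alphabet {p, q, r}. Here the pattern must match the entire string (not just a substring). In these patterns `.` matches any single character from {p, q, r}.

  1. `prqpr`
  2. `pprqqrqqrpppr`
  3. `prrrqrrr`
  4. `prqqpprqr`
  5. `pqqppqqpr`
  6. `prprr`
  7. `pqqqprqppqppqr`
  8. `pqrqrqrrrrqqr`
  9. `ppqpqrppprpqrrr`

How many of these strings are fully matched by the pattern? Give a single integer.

1. `prqpr` → no match
2 → match
3. `prrrqrrr` → no match
4. `prqqpprqr` → match
5. `pqqppqqpr` → match
6. `prprr` → no match
7 → match
8 → no match
9 → no match
Total matched: 4

4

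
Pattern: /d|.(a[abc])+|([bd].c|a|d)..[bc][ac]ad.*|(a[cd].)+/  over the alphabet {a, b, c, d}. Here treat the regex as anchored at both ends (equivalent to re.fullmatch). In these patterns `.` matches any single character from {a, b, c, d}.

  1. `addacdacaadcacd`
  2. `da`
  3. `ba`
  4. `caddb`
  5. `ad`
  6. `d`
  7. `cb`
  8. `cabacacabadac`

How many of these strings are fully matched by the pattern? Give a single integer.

1 → match
2 → no match
3 → no match
4 → no match
5 → no match
6 → match
7 → no match
8 → no match
Total matched: 2

2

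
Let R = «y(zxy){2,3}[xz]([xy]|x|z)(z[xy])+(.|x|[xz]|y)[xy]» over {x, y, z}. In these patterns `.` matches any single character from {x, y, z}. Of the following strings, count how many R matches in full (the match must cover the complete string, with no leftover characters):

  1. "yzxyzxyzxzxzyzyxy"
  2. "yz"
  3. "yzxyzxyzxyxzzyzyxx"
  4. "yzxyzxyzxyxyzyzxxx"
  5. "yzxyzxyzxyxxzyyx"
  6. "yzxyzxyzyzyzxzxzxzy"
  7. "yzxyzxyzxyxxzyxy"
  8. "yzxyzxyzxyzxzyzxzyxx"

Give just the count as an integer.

7

1 → match
2. "yz" → no match — must start with "yzxy"
3 → match
4 → match
5 → match
6 → match
7 → match
8 → match
Total matched: 7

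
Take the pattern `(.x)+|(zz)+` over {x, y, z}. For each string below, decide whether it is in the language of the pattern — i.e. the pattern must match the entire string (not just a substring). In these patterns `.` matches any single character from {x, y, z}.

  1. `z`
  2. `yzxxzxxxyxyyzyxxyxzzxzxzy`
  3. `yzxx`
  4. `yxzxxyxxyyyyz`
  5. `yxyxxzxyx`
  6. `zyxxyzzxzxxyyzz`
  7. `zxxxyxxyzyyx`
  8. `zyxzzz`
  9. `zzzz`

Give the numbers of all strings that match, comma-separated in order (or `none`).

1 → no match
2 → no match
3 → no match
4 → no match
5 → no match
6 → no match
7 → no match
8 → no match
9 → match

9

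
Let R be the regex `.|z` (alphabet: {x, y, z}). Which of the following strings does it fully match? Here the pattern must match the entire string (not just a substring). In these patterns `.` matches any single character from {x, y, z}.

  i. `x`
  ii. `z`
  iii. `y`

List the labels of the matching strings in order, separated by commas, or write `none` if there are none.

i, ii, iii

i. `x` → match
ii. `z` → match
iii. `y` → match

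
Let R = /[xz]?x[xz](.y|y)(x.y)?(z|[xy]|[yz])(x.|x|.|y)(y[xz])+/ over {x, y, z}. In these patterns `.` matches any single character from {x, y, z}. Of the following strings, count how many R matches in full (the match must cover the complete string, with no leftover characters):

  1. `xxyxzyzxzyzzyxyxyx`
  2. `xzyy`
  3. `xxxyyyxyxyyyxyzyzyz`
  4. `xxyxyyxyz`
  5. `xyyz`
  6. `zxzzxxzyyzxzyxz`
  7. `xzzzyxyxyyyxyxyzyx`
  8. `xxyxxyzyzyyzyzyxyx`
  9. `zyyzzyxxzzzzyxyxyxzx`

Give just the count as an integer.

1

1 → no match
2 → no match
3 → no match
4 → match
5 → no match
6 → no match
7 → no match
8 → no match
9 → no match
Total matched: 1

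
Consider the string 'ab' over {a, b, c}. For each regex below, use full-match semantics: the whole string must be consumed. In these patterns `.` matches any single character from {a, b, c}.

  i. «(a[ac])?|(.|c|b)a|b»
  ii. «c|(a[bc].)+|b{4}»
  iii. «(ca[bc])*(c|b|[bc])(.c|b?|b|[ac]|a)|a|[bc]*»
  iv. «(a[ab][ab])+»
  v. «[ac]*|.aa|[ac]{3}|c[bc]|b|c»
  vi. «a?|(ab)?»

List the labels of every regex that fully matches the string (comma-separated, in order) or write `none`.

vi

i → no match
ii → no match
iii → no match
iv → no match
v → no match
vi → match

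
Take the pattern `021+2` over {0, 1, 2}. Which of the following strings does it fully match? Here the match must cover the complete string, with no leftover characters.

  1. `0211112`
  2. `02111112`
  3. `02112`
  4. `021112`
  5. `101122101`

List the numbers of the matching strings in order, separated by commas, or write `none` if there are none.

1 → match
2 → match
3 → match
4 → match
5 → no match — must start with `021`

1, 2, 3, 4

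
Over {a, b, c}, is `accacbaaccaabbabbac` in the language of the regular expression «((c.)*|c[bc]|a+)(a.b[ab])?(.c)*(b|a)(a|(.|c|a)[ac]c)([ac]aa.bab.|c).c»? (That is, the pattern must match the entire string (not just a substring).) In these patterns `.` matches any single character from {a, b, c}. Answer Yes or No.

Yes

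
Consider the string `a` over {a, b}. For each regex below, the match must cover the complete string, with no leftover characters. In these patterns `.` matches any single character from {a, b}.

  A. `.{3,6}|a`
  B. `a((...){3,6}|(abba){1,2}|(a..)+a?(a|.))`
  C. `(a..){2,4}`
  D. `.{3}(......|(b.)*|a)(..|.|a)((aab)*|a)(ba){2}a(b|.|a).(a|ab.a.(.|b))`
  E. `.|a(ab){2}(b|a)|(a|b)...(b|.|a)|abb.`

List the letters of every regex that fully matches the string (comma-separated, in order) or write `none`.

A, E

A → match
B → no match
C → no match
D → no match
E → match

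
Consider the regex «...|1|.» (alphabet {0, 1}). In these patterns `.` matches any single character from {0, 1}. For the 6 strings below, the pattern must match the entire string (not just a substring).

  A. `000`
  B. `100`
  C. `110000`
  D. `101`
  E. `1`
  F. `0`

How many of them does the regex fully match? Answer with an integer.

5

A → match
B → match
C → no match
D → match
E → match
F → match
Total matched: 5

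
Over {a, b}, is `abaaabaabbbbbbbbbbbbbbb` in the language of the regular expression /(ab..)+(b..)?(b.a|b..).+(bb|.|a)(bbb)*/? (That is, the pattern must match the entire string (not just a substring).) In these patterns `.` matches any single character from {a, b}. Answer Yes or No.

Yes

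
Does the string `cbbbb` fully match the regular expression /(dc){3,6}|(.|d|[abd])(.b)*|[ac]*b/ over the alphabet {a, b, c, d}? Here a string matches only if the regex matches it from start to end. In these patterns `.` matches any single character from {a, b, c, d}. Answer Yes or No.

Yes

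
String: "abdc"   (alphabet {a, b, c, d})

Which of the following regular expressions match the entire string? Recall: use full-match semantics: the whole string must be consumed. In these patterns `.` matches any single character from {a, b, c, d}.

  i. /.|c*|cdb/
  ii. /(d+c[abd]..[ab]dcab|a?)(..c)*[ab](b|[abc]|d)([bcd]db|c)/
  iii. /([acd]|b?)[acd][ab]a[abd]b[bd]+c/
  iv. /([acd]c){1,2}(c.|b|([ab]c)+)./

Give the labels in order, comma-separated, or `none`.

ii

i → no match
ii → match
iii → no match
iv → no match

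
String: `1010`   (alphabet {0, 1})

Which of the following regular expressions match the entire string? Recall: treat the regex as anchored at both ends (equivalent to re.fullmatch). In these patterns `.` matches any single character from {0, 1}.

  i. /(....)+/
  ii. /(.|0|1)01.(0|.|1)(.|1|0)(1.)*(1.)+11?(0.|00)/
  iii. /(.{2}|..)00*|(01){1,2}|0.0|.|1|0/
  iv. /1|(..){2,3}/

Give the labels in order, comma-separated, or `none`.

i, iv

i → match
ii → no match
iii → no match
iv → match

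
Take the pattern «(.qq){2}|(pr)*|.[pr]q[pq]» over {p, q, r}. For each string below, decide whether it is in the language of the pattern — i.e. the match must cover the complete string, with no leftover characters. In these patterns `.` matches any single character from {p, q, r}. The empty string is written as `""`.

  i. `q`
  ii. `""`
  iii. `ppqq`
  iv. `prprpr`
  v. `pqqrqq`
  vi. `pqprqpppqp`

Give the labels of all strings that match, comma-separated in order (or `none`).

i → no match
ii → match
iii → match
iv → match
v → match
vi → no match

ii, iii, iv, v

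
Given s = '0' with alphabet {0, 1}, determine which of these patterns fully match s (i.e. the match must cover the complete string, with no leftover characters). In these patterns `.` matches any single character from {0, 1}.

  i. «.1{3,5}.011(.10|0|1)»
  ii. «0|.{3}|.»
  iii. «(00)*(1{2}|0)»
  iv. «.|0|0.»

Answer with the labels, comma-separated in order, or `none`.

i → no match
ii → match
iii → match
iv → match

ii, iii, iv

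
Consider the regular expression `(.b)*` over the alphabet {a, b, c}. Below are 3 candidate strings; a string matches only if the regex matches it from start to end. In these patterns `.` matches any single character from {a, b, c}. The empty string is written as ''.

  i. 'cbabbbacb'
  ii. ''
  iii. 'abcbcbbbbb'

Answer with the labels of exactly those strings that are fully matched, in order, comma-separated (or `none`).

ii, iii

i → no match
ii → match
iii → match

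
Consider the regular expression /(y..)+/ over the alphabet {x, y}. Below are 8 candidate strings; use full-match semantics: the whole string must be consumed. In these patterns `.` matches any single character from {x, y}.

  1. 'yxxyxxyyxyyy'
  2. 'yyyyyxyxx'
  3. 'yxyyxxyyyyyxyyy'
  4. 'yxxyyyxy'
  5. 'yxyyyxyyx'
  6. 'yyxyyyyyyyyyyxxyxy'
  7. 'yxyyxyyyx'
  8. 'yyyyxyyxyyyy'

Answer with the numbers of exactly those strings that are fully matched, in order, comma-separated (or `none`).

1 → match
2 → match
3 → match
4 → no match
5 → match
6 → match
7 → match
8 → match

1, 2, 3, 5, 6, 7, 8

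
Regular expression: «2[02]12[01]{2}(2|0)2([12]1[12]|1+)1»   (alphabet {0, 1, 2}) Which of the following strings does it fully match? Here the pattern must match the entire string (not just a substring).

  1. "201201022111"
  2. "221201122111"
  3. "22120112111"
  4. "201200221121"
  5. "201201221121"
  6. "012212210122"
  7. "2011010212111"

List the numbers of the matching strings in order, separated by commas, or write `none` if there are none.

1. "201201022111" → match
2. "221201122111" → no match
3. "22120112111" → no match
4. "201200221121" → match
5. "201201221121" → match
6. "012212210122" → no match — must start with "2"
7 → no match

1, 4, 5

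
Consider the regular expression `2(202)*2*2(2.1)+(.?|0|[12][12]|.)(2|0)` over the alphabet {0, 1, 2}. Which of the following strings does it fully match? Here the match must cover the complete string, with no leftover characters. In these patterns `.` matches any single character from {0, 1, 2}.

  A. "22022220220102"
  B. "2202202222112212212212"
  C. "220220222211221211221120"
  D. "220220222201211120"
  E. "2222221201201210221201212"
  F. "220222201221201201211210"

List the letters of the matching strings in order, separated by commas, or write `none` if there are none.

B, C, D, F

A → no match
B → match
C → match
D → match
E → no match
F → match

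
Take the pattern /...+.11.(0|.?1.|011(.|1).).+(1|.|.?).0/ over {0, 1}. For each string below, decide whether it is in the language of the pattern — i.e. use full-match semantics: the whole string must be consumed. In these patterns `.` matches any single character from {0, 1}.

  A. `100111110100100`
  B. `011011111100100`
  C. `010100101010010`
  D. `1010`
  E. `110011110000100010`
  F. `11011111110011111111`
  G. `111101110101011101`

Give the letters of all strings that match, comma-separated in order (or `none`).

A → match
B → match
C → no match
D → no match
E → match
F → no match — must end with `0`
G → no match — must end with `0`

A, B, E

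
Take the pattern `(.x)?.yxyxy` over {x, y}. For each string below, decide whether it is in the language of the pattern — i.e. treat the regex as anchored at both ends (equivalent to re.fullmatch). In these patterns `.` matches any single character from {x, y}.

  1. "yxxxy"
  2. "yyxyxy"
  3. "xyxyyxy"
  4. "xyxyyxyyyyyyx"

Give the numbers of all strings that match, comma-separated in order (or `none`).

2

1 → no match — must end with "yxyxy"
2 → match
3 → no match — must end with "yxyxy"
4 → no match — must end with "yxyxy"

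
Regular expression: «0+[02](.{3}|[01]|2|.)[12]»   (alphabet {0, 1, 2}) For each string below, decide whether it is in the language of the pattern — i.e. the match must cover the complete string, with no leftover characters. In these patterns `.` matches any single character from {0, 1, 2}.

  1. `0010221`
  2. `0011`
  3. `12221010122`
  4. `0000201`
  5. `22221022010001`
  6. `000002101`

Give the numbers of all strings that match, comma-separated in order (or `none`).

1 → no match
2 → match
3 → no match — must start with `0`
4 → match
5 → no match — must start with `0`
6 → match

2, 4, 6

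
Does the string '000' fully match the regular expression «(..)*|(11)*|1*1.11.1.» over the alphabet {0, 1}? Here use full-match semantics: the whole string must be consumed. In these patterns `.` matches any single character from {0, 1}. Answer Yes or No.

No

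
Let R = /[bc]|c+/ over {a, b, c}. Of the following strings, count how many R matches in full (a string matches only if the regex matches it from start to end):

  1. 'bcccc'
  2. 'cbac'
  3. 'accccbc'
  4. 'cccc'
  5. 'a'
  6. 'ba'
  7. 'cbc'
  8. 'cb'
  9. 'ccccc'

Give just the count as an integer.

1 → no match
2 → no match
3 → no match
4 → match
5 → no match
6 → no match
7 → no match
8 → no match
9 → match
Total matched: 2

2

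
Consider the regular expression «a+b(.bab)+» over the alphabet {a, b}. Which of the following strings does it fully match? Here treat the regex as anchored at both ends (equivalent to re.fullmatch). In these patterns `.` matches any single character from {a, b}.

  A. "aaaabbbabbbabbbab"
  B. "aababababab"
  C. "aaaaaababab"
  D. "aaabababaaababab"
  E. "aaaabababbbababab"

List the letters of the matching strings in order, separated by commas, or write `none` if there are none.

A → match
B. "aababababab" → match
C. "aaaaaababab" → match
D → no match
E → match

A, B, C, E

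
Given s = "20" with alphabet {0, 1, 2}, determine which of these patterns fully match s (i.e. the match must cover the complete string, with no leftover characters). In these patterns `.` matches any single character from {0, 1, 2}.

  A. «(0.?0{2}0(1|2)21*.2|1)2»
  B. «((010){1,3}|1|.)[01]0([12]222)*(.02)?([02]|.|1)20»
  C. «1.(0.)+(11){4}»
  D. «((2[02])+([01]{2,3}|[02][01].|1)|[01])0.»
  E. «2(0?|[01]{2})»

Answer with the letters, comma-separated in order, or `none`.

E

A → no match — must end with "2"
B → no match
C → no match — must start with "1"
D → no match
E → match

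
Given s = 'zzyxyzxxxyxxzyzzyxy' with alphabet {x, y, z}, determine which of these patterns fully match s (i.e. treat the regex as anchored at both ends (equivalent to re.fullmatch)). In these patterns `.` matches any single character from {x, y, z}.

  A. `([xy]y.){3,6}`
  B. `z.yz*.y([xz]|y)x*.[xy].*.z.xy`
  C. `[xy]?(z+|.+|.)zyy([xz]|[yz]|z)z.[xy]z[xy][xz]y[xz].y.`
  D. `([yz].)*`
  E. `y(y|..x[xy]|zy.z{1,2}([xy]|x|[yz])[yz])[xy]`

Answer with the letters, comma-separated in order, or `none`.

B

A → no match
B → match
C → no match
D → no match
E → no match — must start with 'y'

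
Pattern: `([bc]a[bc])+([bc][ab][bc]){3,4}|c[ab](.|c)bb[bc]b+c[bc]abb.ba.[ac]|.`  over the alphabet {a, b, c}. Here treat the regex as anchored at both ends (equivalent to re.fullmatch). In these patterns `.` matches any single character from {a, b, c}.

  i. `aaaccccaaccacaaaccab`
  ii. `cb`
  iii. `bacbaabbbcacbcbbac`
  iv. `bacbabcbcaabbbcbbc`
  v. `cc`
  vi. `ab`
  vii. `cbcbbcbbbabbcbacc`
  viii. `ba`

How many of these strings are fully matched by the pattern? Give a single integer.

i → no match
ii → no match
iii → no match
iv → no match
v → no match
vi → no match
vii → no match
viii → no match
Total matched: 0

0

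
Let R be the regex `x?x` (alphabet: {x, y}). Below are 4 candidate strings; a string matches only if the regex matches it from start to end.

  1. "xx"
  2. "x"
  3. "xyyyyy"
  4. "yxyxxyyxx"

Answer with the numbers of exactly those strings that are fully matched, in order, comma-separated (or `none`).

1 → match
2 → match
3 → no match — must end with "x"
4 → no match

1, 2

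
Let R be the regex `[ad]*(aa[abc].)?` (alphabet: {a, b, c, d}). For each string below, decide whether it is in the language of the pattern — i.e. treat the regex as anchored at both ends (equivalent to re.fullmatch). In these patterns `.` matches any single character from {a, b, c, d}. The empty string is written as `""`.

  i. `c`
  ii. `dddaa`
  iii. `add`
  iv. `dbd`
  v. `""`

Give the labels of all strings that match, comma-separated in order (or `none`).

ii, iii, v

i → no match
ii → match
iii → match
iv → no match
v → match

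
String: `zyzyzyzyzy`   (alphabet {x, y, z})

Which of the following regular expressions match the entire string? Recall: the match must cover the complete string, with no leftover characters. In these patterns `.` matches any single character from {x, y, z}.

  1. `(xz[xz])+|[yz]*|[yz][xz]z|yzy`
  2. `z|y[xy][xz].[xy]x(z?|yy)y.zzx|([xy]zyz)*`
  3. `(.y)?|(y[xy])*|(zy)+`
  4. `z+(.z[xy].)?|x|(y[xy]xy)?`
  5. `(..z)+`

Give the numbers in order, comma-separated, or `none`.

1, 3

1 → match
2 → no match
3 → match
4 → no match
5 → no match — must end with `z`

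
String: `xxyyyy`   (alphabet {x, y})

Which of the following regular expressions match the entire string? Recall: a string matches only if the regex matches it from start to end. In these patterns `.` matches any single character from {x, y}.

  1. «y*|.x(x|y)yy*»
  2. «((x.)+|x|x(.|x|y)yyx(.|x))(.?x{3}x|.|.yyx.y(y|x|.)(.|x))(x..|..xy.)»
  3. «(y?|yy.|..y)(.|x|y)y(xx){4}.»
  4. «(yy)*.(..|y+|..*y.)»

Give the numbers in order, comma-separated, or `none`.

1 → match
2 → no match
3 → no match
4 → match

1, 4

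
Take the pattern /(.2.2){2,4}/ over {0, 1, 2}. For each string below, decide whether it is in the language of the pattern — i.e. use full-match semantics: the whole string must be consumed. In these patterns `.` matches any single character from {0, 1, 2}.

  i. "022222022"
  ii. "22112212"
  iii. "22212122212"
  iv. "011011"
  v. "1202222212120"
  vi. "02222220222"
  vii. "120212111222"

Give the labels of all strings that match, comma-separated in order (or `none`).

i → no match
ii → no match
iii → no match
iv → no match — must end with "2"
v → no match — must end with "2"
vi → no match
vii → no match

none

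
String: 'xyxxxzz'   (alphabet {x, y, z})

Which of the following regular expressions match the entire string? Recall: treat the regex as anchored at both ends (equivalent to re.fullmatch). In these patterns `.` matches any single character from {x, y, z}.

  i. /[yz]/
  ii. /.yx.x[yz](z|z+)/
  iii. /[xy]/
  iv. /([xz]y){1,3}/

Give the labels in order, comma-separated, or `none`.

i → no match
ii → match
iii → no match
iv → no match — must end with 'y'

ii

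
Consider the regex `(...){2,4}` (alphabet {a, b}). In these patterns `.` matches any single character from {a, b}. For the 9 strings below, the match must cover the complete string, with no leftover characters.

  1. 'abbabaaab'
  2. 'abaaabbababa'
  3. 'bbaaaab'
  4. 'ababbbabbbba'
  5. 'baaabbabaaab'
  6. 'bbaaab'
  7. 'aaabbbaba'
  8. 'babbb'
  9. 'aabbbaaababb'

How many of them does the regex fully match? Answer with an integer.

7

1 → match
2 → match
3 → no match
4 → match
5 → match
6 → match
7 → match
8 → no match
9 → match
Total matched: 7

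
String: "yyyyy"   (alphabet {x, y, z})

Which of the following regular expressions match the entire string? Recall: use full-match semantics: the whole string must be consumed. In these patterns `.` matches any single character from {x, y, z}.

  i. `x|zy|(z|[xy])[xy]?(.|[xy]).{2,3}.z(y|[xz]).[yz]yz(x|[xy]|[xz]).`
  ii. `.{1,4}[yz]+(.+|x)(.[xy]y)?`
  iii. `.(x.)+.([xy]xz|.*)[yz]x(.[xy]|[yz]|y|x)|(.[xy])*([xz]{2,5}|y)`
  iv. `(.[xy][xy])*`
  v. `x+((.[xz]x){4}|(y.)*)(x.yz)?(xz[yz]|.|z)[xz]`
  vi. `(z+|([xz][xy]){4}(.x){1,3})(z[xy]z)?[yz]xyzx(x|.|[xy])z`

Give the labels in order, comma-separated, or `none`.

ii, iii

i → no match
ii → match
iii → match
iv → no match
v → no match — must start with "x"
vi → no match — must end with "z"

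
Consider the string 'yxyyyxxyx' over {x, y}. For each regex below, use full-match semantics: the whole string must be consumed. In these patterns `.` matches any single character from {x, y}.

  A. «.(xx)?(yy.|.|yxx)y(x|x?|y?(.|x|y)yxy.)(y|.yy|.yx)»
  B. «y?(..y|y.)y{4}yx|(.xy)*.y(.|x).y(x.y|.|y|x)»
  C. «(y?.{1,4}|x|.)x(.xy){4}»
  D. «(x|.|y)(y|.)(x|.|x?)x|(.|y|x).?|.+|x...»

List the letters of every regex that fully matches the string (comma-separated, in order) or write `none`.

B, D

A → no match
B → match
C → no match — must end with 'xy'
D → match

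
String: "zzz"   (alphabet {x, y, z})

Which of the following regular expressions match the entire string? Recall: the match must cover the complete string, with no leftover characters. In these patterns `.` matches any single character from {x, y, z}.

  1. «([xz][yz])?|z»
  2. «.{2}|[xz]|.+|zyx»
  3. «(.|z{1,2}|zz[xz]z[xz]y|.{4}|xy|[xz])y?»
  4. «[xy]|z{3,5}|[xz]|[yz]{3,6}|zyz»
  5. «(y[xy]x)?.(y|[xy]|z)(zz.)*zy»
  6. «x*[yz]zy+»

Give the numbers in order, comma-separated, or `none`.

2, 4

1 → no match
2 → match
3 → no match
4 → match
5 → no match — must end with "zy"
6 → no match — must end with "y"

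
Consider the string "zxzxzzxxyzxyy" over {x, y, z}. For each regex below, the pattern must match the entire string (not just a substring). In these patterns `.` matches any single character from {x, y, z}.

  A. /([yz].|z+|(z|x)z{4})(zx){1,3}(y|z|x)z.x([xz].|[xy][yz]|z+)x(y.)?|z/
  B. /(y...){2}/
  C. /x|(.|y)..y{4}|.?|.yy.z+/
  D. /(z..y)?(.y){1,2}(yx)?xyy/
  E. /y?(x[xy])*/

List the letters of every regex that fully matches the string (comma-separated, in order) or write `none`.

A

A → match
B → no match — must start with "y"
C → no match
D → no match
E → no match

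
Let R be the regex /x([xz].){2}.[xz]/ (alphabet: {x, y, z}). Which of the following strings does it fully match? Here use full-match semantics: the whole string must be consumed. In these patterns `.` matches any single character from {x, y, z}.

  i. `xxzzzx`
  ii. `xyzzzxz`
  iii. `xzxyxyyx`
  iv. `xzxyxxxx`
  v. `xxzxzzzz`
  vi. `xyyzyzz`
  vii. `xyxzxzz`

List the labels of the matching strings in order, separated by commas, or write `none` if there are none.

none

i → no match
ii → no match
iii → no match
iv → no match
v → no match
vi → no match
vii → no match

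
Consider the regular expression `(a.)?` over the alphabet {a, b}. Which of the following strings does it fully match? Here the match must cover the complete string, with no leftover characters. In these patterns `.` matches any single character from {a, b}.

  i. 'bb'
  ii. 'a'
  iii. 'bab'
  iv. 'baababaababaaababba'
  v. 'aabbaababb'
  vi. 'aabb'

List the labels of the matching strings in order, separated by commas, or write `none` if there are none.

none

i. 'bb' → no match
ii. 'a' → no match
iii. 'bab' → no match
iv → no match
v. 'aabbaababb' → no match
vi. 'aabb' → no match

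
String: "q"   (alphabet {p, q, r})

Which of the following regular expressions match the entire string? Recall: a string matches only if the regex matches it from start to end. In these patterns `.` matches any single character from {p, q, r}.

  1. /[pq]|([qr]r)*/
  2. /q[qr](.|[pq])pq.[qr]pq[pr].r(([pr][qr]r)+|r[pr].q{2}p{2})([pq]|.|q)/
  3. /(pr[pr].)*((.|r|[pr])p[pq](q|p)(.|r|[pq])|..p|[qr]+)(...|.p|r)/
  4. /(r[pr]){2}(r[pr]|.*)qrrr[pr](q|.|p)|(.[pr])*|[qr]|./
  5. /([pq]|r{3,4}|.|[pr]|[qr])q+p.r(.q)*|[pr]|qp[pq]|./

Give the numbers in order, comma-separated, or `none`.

1, 4, 5

1 → match
2 → no match
3 → no match
4 → match
5 → match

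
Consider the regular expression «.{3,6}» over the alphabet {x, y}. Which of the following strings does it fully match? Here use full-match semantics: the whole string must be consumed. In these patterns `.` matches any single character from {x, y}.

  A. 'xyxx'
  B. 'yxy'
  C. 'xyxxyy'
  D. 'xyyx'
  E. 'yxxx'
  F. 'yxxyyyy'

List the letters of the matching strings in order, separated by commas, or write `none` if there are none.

A. 'xyxx' → match
B. 'yxy' → match
C. 'xyxxyy' → match
D. 'xyyx' → match
E. 'yxxx' → match
F. 'yxxyyyy' → no match

A, B, C, D, E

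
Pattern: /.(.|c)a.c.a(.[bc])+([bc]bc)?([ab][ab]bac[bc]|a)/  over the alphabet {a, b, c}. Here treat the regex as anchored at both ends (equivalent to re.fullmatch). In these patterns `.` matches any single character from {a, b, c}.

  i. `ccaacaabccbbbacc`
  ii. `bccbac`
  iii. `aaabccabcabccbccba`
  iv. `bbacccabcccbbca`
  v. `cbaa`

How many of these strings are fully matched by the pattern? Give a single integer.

i → no match
ii. `bccbac` → no match
iii → match
iv → match
v. `cbaa` → no match
Total matched: 2

2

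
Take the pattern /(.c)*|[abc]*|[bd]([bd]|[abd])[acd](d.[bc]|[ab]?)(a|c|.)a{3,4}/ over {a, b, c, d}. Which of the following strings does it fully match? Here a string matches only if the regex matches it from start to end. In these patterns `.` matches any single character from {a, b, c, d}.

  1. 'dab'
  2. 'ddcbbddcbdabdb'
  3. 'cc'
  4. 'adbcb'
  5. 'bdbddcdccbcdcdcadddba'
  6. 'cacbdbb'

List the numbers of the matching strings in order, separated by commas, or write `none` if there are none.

3

1 → no match
2 → no match
3 → match
4 → no match
5 → no match
6 → no match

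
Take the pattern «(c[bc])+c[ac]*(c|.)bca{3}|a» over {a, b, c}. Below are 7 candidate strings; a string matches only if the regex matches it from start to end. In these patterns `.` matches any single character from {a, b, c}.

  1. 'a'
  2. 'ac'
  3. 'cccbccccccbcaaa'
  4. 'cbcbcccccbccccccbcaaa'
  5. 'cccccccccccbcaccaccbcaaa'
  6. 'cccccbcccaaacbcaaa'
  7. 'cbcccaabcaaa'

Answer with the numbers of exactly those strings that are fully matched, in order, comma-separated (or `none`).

1 → match
2 → no match — must end with 'a'
3 → match
4 → match
5 → match
6 → match
7 → match

1, 3, 4, 5, 6, 7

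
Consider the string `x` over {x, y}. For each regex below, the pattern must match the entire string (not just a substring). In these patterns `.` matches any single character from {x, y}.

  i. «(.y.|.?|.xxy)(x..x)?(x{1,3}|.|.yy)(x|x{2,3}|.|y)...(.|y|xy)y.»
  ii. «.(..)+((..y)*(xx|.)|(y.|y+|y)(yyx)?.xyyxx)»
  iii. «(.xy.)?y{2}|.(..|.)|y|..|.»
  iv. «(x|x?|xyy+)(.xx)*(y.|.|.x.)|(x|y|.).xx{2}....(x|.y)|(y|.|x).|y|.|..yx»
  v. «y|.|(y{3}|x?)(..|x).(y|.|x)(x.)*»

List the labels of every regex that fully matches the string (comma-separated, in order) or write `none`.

iii, iv, v

i → no match
ii → no match
iii → match
iv → match
v → match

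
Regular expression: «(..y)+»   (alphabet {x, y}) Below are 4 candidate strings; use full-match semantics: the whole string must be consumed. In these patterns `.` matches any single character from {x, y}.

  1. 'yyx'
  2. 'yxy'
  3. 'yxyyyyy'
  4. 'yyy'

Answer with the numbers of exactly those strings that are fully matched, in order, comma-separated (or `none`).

1. 'yyx' → no match — must end with 'y'
2. 'yxy' → match
3. 'yxyyyyy' → no match
4. 'yyy' → match

2, 4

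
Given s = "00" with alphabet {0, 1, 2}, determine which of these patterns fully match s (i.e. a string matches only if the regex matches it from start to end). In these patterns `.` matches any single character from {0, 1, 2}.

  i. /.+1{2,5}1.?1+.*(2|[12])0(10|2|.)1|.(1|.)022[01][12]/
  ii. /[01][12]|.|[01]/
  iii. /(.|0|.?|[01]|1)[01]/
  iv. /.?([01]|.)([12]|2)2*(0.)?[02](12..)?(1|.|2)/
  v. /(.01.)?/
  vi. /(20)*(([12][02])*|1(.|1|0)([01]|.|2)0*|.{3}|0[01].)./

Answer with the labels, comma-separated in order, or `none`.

i → no match
ii → no match
iii → match
iv → no match
v → no match
vi → no match

iii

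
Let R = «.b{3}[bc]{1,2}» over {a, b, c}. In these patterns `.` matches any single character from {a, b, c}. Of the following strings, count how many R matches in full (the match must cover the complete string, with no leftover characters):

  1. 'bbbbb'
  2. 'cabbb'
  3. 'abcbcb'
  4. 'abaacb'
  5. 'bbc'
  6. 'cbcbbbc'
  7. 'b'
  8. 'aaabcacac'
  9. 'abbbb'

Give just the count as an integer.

2

1. 'bbbbb' → match
2. 'cabbb' → no match
3. 'abcbcb' → no match
4. 'abaacb' → no match
5. 'bbc' → no match
6. 'cbcbbbc' → no match
7. 'b' → no match
8. 'aaabcacac' → no match
9. 'abbbb' → match
Total matched: 2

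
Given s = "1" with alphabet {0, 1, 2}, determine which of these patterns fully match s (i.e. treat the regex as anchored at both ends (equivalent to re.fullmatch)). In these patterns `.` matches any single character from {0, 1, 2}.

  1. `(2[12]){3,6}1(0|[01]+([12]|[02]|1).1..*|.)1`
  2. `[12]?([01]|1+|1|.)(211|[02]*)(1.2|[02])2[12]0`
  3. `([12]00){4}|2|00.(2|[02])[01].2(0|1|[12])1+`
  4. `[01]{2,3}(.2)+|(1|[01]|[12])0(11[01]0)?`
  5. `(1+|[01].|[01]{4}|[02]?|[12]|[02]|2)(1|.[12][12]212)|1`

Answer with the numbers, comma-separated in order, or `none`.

5

1 → no match — must start with "2"
2 → no match — must end with "0"
3 → no match
4 → no match
5 → match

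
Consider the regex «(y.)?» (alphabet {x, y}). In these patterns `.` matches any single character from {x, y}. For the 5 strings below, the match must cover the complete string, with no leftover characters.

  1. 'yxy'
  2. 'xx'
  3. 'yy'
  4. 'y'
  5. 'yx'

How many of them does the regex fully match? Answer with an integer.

2

1 → no match
2 → no match
3 → match
4 → no match
5 → match
Total matched: 2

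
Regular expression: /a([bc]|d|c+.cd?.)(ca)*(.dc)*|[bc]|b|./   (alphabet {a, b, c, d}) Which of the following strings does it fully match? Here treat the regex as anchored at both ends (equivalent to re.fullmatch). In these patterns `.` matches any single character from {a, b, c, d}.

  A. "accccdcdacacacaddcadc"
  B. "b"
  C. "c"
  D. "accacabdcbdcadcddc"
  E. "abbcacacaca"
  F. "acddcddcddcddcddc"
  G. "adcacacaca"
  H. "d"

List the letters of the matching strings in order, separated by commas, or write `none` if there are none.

A, B, C, D, F, G, H

A → match
B. "b" → match
C. "c" → match
D → match
E. "abbcacacaca" → no match
F → match
G. "adcacacaca" → match
H. "d" → match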